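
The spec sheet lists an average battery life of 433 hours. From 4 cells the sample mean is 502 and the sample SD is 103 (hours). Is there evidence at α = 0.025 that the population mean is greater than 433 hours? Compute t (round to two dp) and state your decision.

H0: μ = 433; H1: μ > 433 (one-sample t-test, right-tailed).
t = (x̄ − μ₀)/(s/√n) = (502 − 433)/(103/√4) = 1.34
df = n − 1 = 3
p-value = P(T ≥ 1.34) ≈ 0.1364
Since p ≈ 0.1364 > α = 0.025, fail to reject H0; the data do not provide sufficient evidence against H0.

t = 1.34; fail to reject H0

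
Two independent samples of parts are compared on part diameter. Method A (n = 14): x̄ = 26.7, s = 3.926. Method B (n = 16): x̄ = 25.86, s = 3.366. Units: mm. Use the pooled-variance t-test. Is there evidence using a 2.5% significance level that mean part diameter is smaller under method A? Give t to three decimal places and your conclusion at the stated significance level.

t = 0.631; fail to reject H0

Let group 1 = method A, group 2 = method B. H0: μ_1 = μ_2; H1: μ_1 < μ_2 (two-sample pooled-variance t-test, left-tailed).
s_p² = [(14−1)·3.926² + (16−1)·3.366²]/(14+16−2) = 13.2259
t = (26.7 − 25.86)/√[13.2259·(1/14 + 1/16)] = 0.631
df = n₁ + n₂ − 2 = 28
p-value = P(T ≤ 0.631) ≈ 0.7335
Since p ≈ 0.7335 > α = 0.025, fail to reject H0; the evidence is not statistically significant.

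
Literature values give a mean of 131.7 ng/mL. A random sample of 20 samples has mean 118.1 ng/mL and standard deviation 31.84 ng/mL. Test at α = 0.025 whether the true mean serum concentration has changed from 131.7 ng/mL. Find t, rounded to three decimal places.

H0: μ = 131.7; H1: μ ≠ 131.7 (one-sample t-test, two-sided).
t = (x̄ − μ₀)/(s/√n) = (118.1 − 131.7)/(31.84/√20) = -1.910
df = n − 1 = 19
Two-sided p-value ≈ 0.0713
Since p ≈ 0.0713 > α = 0.025, fail to reject H0; the evidence is not statistically significant.

-1.910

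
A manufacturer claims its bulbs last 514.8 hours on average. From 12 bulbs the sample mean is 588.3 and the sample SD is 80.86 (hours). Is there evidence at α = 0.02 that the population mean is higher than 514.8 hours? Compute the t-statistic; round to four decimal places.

H0: μ = 514.8; H1: μ > 514.8 (one-sample t-test, right-tailed).
t = (x̄ − μ₀)/(s/√n) = (588.3 − 514.8)/(80.86/√12) = 3.1488
df = n − 1 = 11
p-value = P(T ≥ 3.1488) ≈ 0.0046
Since p ≈ 0.0046 < α = 0.02, reject H0; the data support H1.

3.1488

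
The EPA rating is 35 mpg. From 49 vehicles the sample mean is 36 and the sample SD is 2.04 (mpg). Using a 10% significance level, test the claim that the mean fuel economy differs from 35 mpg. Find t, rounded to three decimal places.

3.431

H0: μ = 35; H1: μ ≠ 35 (one-sample t-test, two-sided).
t = (x̄ − μ₀)/(s/√n) = (36 − 35)/(2.04/√49) = 3.431
df = n − 1 = 48
Two-sided p-value ≈ 0.001
Since p ≈ 0.001 < α = 0.1, reject H0; the evidence is statistically significant.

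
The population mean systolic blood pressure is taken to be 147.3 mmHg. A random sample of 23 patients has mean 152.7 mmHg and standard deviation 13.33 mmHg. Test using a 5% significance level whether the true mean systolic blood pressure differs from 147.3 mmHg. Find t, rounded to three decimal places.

H0: μ = 147.3; H1: μ ≠ 147.3 (one-sample t-test, two-sided).
t = (x̄ − μ₀)/(s/√n) = (152.7 − 147.3)/(13.33/√23) = 1.943
df = n − 1 = 22
Two-sided p-value ≈ 0.0649
Since p ≈ 0.0649 > α = 0.05, fail to reject H0; the data do not provide sufficient evidence against H0.

1.943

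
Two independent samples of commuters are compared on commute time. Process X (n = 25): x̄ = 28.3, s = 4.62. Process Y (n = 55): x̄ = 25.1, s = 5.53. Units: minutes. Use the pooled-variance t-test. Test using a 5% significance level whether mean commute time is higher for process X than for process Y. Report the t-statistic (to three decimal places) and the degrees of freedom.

t = 2.519, df = 78

Let group 1 = process X, group 2 = process Y. H0: μ_1 = μ_2; H1: μ_1 > μ_2 (two-sample pooled-variance t-test, right-tailed).
s_p² = [(25−1)·4.62² + (55−1)·5.53²]/(25+55−2) = 27.7389
t = (28.3 − 25.1)/√[27.7389·(1/25 + 1/55)] = 2.519
df = n₁ + n₂ − 2 = 78
p-value = P(T ≥ 2.519) ≈ 0.007
Since p ≈ 0.007 < α = 0.05, reject H0; the evidence is statistically significant.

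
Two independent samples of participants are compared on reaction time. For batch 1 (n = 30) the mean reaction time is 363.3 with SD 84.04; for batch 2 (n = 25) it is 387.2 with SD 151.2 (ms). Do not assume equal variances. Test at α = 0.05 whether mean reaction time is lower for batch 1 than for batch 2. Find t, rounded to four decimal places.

-0.7048

Let group 1 = batch 1, group 2 = batch 2. H0: μ_1 = μ_2; H1: μ_1 < μ_2 (Welch's two-sample t-test, left-tailed).
t = (x̄_1 − x̄_2)/√(s_1²/n_1 + s_2²/n_2) = (363.3 − 387.2)/√(84.04²/30 + 151.2²/25) = -0.7048
Welch–Satterthwaite df ≈ 35.97
p-value = P(T ≤ -0.7048) ≈ 0.243
Since p ≈ 0.243 > α = 0.05, fail to reject H0; the data do not provide sufficient evidence against H0.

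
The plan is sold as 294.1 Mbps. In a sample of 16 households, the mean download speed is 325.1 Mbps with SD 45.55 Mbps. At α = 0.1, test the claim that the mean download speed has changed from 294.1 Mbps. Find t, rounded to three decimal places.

H0: μ = 294.1; H1: μ ≠ 294.1 (one-sample t-test, two-sided).
t = (x̄ − μ₀)/(s/√n) = (325.1 − 294.1)/(45.55/√16) = 2.722
df = n − 1 = 15
Two-sided p-value ≈ 0.0157
Since p ≈ 0.0157 < α = 0.1, reject H0; the data support H1.

2.722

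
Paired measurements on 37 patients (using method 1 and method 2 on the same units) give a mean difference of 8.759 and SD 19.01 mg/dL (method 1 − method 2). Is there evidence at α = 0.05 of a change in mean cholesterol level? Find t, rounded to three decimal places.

2.803

H0: μ_d = 0; H1: μ_d ≠ 0 (paired t-test on the differences, two-sided).
t = d̄/(s_d/√n) = 8.759/(19.01/√37) = 2.803
df = n − 1 = 36
Two-sided p-value ≈ 0.0081
Since p ≈ 0.0081 < α = 0.05, reject H0; the data support H1.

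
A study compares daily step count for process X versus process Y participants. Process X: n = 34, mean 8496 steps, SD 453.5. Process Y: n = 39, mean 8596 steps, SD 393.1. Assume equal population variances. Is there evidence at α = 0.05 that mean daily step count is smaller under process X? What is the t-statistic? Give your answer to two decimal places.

Let group 1 = process X, group 2 = process Y. H0: μ_1 = μ_2; H1: μ_1 < μ_2 (two-sample pooled-variance t-test, left-tailed).
s_p² = [(34−1)·453.5² + (39−1)·393.1²]/(34+39−2) = 178294
t = (8496 − 8596)/√[178294·(1/34 + 1/39)] = -1.01
df = n₁ + n₂ − 2 = 71
p-value = P(T ≤ -1.01) ≈ 0.1581
Since p ≈ 0.1581 > α = 0.05, fail to reject H0; the evidence is not statistically significant.

-1.01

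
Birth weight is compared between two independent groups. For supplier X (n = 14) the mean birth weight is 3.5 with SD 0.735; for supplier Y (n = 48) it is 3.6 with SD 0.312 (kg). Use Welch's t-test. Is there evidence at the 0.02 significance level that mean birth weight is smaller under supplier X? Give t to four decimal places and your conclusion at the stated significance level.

t = -0.4962; fail to reject H0

Let group 1 = supplier X, group 2 = supplier Y. H0: μ_1 = μ_2; H1: μ_1 < μ_2 (Welch's two-sample t-test, left-tailed).
t = (x̄_1 − x̄_2)/√(s_1²/n_1 + s_2²/n_2) = (3.5 − 3.6)/√(0.735²/14 + 0.312²/48) = -0.4962
Welch–Satterthwaite df ≈ 14.39
p-value = P(T ≤ -0.4962) ≈ 0.3136
Since p ≈ 0.3136 > α = 0.02, fail to reject H0; the data do not provide sufficient evidence against H0.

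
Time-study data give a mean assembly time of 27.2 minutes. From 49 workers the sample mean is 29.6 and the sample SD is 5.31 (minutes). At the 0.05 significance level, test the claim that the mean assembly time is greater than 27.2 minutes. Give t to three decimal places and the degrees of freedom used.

H0: μ = 27.2; H1: μ > 27.2 (one-sample t-test, right-tailed).
t = (x̄ − μ₀)/(s/√n) = (29.6 − 27.2)/(5.31/√49) = 3.164
df = n − 1 = 48
p-value = P(T ≥ 3.164) ≈ 0.001
Since p ≈ 0.001 < α = 0.05, reject H0; the data support H1.

t = 3.164, df = 48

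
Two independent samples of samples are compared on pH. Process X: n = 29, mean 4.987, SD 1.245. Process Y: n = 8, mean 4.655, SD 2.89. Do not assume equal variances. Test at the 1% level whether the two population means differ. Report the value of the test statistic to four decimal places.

0.3169

Let group 1 = process X, group 2 = process Y. H0: μ_1 = μ_2; H1: μ_1 ≠ μ_2 (Welch's two-sample t-test, two-sided).
t = (x̄_1 − x̄_2)/√(s_1²/n_1 + s_2²/n_2) = (4.987 − 4.655)/√(1.245²/29 + 2.89²/8) = 0.3169
Welch–Satterthwaite df ≈ 7.73
Two-sided p-value ≈ 0.760
Since p ≈ 0.760 > α = 0.01, fail to reject H0; the data do not provide sufficient evidence against H0.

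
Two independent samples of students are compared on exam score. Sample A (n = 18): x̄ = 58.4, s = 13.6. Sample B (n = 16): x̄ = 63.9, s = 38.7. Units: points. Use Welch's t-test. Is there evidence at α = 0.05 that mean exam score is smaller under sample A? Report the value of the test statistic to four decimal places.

Let group 1 = sample A, group 2 = sample B. H0: μ_1 = μ_2; H1: μ_1 < μ_2 (Welch's two-sample t-test, left-tailed).
t = (x̄_1 − x̄_2)/√(s_1²/n_1 + s_2²/n_2) = (58.4 − 63.9)/√(13.6²/18 + 38.7²/16) = -0.5396
Welch–Satterthwaite df ≈ 18.28
p-value = P(T ≤ -0.5396) ≈ 0.298
Since p ≈ 0.298 > α = 0.05, fail to reject H0; the evidence is not statistically significant.

-0.5396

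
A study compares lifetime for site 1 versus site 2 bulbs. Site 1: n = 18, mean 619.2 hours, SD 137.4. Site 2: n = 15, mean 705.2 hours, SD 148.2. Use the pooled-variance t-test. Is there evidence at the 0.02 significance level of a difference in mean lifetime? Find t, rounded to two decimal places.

Let group 1 = site 1, group 2 = site 2. H0: μ_1 = μ_2; H1: μ_1 ≠ μ_2 (two-sample pooled-variance t-test, two-sided).
s_p² = [(18−1)·137.4² + (15−1)·148.2²]/(18+15−2) = 20271.8
t = (619.2 − 705.2)/√[20271.8·(1/18 + 1/15)] = -1.73
df = n₁ + n₂ − 2 = 31
Two-sided p-value ≈ 0.0940
Since p ≈ 0.0940 > α = 0.02, fail to reject H0; the data do not provide sufficient evidence against H0.

-1.73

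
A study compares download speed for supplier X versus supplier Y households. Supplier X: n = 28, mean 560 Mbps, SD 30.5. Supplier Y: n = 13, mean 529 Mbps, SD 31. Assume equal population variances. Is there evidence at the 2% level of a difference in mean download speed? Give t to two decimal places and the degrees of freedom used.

Let group 1 = supplier X, group 2 = supplier Y. H0: μ_1 = μ_2; H1: μ_1 ≠ μ_2 (two-sample pooled-variance t-test, two-sided).
s_p² = [(28−1)·30.5² + (13−1)·31²]/(28+13−2) = 939.712
t = (560 − 529)/√[939.712·(1/28 + 1/13)] = 3.01
df = n₁ + n₂ − 2 = 39
Two-sided p-value ≈ 0.005
Since p ≈ 0.005 < α = 0.02, reject H0; the evidence is statistically significant.

t = 3.01, df = 39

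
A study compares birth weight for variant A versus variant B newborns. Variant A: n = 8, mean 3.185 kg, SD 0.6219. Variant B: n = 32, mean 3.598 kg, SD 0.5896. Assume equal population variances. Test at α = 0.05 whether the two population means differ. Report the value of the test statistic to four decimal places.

-1.7540

Let group 1 = variant A, group 2 = variant B. H0: μ_1 = μ_2; H1: μ_1 ≠ μ_2 (two-sample pooled-variance t-test, two-sided).
s_p² = [(8−1)·0.6219² + (32−1)·0.5896²]/(8+32−2) = 0.354837
t = (3.185 − 3.598)/√[0.354837·(1/8 + 1/32)] = -1.7540
df = n₁ + n₂ − 2 = 38
Two-sided p-value ≈ 0.0875
Since p ≈ 0.0875 > α = 0.05, fail to reject H0; the data do not provide sufficient evidence against H0.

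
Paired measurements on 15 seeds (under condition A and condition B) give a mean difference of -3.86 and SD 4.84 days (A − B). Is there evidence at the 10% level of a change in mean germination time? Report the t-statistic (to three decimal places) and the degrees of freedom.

H0: μ_d = 0; H1: μ_d ≠ 0 (paired t-test on the differences, two-sided).
t = d̄/(s_d/√n) = -3.86/(4.84/√15) = -3.089
df = n − 1 = 14
Two-sided p-value ≈ 0.008
Since p ≈ 0.008 < α = 0.1, reject H0; the data support H1.

t = -3.089, df = 14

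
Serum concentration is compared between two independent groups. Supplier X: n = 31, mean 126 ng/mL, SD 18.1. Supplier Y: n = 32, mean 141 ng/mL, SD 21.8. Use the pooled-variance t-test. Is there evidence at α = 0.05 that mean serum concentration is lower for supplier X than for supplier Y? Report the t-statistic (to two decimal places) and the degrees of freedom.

t = -2.97, df = 61

Let group 1 = supplier X, group 2 = supplier Y. H0: μ_1 = μ_2; H1: μ_1 < μ_2 (two-sample pooled-variance t-test, left-tailed).
s_p² = [(31−1)·18.1² + (32−1)·21.8²]/(31+32−2) = 402.635
t = (126 − 141)/√[402.635·(1/31 + 1/32)] = -2.97
df = n₁ + n₂ − 2 = 61
p-value = P(T ≤ -2.97) ≈ 0.002
Since p ≈ 0.002 < α = 0.05, reject H0; the evidence is statistically significant.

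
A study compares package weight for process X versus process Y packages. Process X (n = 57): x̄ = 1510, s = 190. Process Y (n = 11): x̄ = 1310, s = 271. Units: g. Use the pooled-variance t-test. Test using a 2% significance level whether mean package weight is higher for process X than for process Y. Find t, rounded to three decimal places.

Let group 1 = process X, group 2 = process Y. H0: μ_1 = μ_2; H1: μ_1 > μ_2 (two-sample pooled-variance t-test, right-tailed).
s_p² = [(57−1)·190² + (11−1)·271²]/(57+11−2) = 41757.7
t = (1510 − 1310)/√[41757.7·(1/57 + 1/11)] = 2.972
df = n₁ + n₂ − 2 = 66
p-value = P(T ≥ 2.972) ≈ 0.0021
Since p ≈ 0.0021 < α = 0.02, reject H0; the evidence is statistically significant.

2.972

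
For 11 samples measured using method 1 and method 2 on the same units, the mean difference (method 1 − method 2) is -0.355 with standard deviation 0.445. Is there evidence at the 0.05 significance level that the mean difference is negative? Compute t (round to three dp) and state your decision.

H0: μ_d = 0; H1: μ_d < 0 (paired t-test on the differences, left-tailed).
t = d̄/(s_d/√n) = -0.355/(0.445/√11) = -2.646
df = n − 1 = 10
p-value = P(T ≤ -2.646) ≈ 0.0122
Since p ≈ 0.0122 < α = 0.05, reject H0; the evidence is statistically significant.

t = -2.646; reject H0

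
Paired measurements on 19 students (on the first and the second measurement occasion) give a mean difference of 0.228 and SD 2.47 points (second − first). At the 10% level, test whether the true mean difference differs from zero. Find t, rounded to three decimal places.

H0: μ_d = 0; H1: μ_d ≠ 0 (paired t-test on the differences, two-sided).
t = d̄/(s_d/√n) = 0.228/(2.47/√19) = 0.402
df = n − 1 = 18
Two-sided p-value ≈ 0.6922
Since p ≈ 0.6922 > α = 0.1, fail to reject H0; the data do not provide sufficient evidence against H0.

0.402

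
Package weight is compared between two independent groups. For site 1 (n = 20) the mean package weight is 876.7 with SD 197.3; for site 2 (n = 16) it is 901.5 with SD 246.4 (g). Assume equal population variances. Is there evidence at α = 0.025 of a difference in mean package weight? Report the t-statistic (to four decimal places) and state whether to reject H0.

Let group 1 = site 1, group 2 = site 2. H0: μ_1 = μ_2; H1: μ_1 ≠ μ_2 (two-sample pooled-variance t-test, two-sided).
s_p² = [(20−1)·197.3² + (16−1)·246.4²]/(20+16−2) = 48538.6
t = (876.7 − 901.5)/√[48538.6·(1/20 + 1/16)] = -0.3356
df = n₁ + n₂ − 2 = 34
Two-sided p-value ≈ 0.739
Since p ≈ 0.739 > α = 0.025, fail to reject H0; the evidence is not statistically significant.

t = -0.3356; fail to reject H0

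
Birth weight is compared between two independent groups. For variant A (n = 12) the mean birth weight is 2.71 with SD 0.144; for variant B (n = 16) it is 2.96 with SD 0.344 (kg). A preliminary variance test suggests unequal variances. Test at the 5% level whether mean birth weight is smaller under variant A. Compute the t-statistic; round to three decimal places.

Let group 1 = variant A, group 2 = variant B. H0: μ_1 = μ_2; H1: μ_1 < μ_2 (Welch's two-sample t-test, left-tailed).
t = (x̄_1 − x̄_2)/√(s_1²/n_1 + s_2²/n_2) = (2.71 − 2.96)/√(0.144²/12 + 0.344²/16) = -2.617
Welch–Satterthwaite df ≈ 21.25
p-value = P(T ≤ -2.617) ≈ 0.0080
Since p ≈ 0.0080 < α = 0.05, reject H0; the evidence is statistically significant.

-2.617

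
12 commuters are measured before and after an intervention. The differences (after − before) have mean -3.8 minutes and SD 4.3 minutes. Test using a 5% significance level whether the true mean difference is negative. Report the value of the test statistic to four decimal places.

H0: μ_d = 0; H1: μ_d < 0 (paired t-test on the differences, left-tailed).
t = d̄/(s_d/√n) = -3.8/(4.3/√12) = -3.0613
df = n − 1 = 11
p-value = P(T ≤ -3.0613) ≈ 0.005
Since p ≈ 0.005 < α = 0.05, reject H0; the data support H1.

-3.0613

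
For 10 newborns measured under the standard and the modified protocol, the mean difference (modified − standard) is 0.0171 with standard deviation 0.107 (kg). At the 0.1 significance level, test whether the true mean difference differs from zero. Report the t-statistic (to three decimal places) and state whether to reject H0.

t = 0.505; fail to reject H0

H0: μ_d = 0; H1: μ_d ≠ 0 (paired t-test on the differences, two-sided).
t = d̄/(s_d/√n) = 0.0171/(0.107/√10) = 0.505
df = n − 1 = 9
Two-sided p-value ≈ 0.625
Since p ≈ 0.625 > α = 0.1, fail to reject H0; the evidence is not statistically significant.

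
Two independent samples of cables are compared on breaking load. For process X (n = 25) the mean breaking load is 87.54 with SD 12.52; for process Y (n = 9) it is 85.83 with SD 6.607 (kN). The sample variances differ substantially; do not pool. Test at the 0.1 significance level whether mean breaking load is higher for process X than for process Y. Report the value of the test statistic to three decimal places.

Let group 1 = process X, group 2 = process Y. H0: μ_1 = μ_2; H1: μ_1 > μ_2 (Welch's two-sample t-test, right-tailed).
t = (x̄_1 − x̄_2)/√(s_1²/n_1 + s_2²/n_2) = (87.54 − 85.83)/√(12.52²/25 + 6.607²/9) = 0.513
Welch–Satterthwaite df ≈ 27.01
p-value = P(T ≥ 0.513) ≈ 0.306
Since p ≈ 0.306 > α = 0.1, fail to reject H0; the evidence is not statistically significant.

0.513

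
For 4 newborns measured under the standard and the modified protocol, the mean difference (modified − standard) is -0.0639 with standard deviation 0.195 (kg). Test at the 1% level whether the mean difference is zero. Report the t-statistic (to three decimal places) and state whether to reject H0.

t = -0.655; fail to reject H0

H0: μ_d = 0; H1: μ_d ≠ 0 (paired t-test on the differences, two-sided).
t = d̄/(s_d/√n) = -0.0639/(0.195/√4) = -0.655
df = n − 1 = 3
Two-sided p-value ≈ 0.5590
Since p ≈ 0.5590 > α = 0.01, fail to reject H0; the data do not provide sufficient evidence against H0.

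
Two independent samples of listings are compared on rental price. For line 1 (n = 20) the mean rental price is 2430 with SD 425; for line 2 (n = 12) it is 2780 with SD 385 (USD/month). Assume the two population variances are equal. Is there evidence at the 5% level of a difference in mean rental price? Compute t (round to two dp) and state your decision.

Let group 1 = line 1, group 2 = line 2. H0: μ_1 = μ_2; H1: μ_1 ≠ μ_2 (two-sample pooled-variance t-test, two-sided).
s_p² = [(20−1)·425² + (12−1)·385²]/(20+12−2) = 168745
t = (2430 − 2780)/√[168745·(1/20 + 1/12)] = -2.33
df = n₁ + n₂ − 2 = 30
Two-sided p-value ≈ 0.0265
Since p ≈ 0.0265 < α = 0.05, reject H0; the data support H1.

t = -2.33; reject H0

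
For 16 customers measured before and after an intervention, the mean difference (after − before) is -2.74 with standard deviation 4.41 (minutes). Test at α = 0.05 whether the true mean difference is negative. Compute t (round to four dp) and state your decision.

t = -2.4853; reject H0

H0: μ_d = 0; H1: μ_d < 0 (paired t-test on the differences, left-tailed).
t = d̄/(s_d/√n) = -2.74/(4.41/√16) = -2.4853
df = n − 1 = 15
p-value = P(T ≤ -2.4853) ≈ 0.013
Since p ≈ 0.013 < α = 0.05, reject H0; the evidence is statistically significant.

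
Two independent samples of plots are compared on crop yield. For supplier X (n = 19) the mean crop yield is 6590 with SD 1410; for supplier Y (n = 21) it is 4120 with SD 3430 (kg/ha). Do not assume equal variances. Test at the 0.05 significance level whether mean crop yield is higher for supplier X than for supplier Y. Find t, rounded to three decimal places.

3.029

Let group 1 = supplier X, group 2 = supplier Y. H0: μ_1 = μ_2; H1: μ_1 > μ_2 (Welch's two-sample t-test, right-tailed).
t = (x̄_1 − x̄_2)/√(s_1²/n_1 + s_2²/n_2) = (6590 − 4120)/√(1410²/19 + 3430²/21) = 3.029
Welch–Satterthwaite df ≈ 27.12
p-value = P(T ≥ 3.029) ≈ 0.003
Since p ≈ 0.003 < α = 0.05, reject H0; the evidence is statistically significant.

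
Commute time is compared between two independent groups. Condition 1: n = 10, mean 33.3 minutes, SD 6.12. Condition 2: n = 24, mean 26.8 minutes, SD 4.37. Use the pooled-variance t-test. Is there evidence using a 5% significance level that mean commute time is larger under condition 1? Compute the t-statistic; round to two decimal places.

3.51

Let group 1 = condition 1, group 2 = condition 2. H0: μ_1 = μ_2; H1: μ_1 > μ_2 (two-sample pooled-variance t-test, right-tailed).
s_p² = [(10−1)·6.12² + (24−1)·4.37²]/(10+24−2) = 24.2599
t = (33.3 − 26.8)/√[24.2599·(1/10 + 1/24)] = 3.51
df = n₁ + n₂ − 2 = 32
p-value = P(T ≥ 3.51) ≈ 0.001
Since p ≈ 0.001 < α = 0.05, reject H0; the data support H1.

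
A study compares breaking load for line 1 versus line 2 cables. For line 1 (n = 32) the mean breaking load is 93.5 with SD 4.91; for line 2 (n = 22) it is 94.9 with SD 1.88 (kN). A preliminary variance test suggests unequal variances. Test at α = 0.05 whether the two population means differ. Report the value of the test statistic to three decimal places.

Let group 1 = line 1, group 2 = line 2. H0: μ_1 = μ_2; H1: μ_1 ≠ μ_2 (Welch's two-sample t-test, two-sided).
t = (x̄_1 − x̄_2)/√(s_1²/n_1 + s_2²/n_2) = (93.5 − 94.9)/√(4.91²/32 + 1.88²/22) = -1.464
Welch–Satterthwaite df ≈ 42.76
Two-sided p-value ≈ 0.1504
Since p ≈ 0.1504 > α = 0.05, fail to reject H0; the evidence is not statistically significant.

-1.464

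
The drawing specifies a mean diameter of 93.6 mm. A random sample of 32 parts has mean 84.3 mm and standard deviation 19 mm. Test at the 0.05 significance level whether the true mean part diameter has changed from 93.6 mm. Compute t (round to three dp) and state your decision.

t = -2.769; reject H0

H0: μ = 93.6; H1: μ ≠ 93.6 (one-sample t-test, two-sided).
t = (x̄ − μ₀)/(s/√n) = (84.3 − 93.6)/(19/√32) = -2.769
df = n − 1 = 31
Two-sided p-value ≈ 0.0094
Since p ≈ 0.0094 < α = 0.05, reject H0; the evidence is statistically significant.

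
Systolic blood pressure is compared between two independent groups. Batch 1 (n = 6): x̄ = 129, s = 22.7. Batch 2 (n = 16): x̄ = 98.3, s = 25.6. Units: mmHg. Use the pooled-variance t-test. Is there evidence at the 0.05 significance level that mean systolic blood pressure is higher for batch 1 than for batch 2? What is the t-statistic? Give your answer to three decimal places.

2.575

Let group 1 = batch 1, group 2 = batch 2. H0: μ_1 = μ_2; H1: μ_1 > μ_2 (two-sample pooled-variance t-test, right-tailed).
s_p² = [(6−1)·22.7² + (16−1)·25.6²]/(6+16−2) = 620.343
t = (129 − 98.3)/√[620.343·(1/6 + 1/16)] = 2.575
df = n₁ + n₂ − 2 = 20
p-value = P(T ≥ 2.575) ≈ 0.0090
Since p ≈ 0.0090 < α = 0.05, reject H0; the evidence is statistically significant.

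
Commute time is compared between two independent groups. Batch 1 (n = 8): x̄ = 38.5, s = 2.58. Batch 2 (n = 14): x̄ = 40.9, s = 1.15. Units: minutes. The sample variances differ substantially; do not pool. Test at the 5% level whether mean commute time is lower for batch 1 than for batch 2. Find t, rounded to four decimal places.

-2.4934

Let group 1 = batch 1, group 2 = batch 2. H0: μ_1 = μ_2; H1: μ_1 < μ_2 (Welch's two-sample t-test, left-tailed).
t = (x̄_1 − x̄_2)/√(s_1²/n_1 + s_2²/n_2) = (38.5 − 40.9)/√(2.58²/8 + 1.15²/14) = -2.4934
Welch–Satterthwaite df ≈ 8.62
p-value = P(T ≤ -2.4934) ≈ 0.018
Since p ≈ 0.018 < α = 0.05, reject H0; the data support H1.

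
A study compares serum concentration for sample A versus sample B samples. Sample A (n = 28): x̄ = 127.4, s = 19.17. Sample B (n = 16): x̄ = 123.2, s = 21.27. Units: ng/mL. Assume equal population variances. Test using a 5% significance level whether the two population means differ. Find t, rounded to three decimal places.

0.672

Let group 1 = sample A, group 2 = sample B. H0: μ_1 = μ_2; H1: μ_1 ≠ μ_2 (two-sample pooled-variance t-test, two-sided).
s_p² = [(28−1)·19.17² + (16−1)·21.27²]/(28+16−2) = 397.819
t = (127.4 − 123.2)/√[397.819·(1/28 + 1/16)] = 0.672
df = n₁ + n₂ − 2 = 42
Two-sided p-value ≈ 0.5053
Since p ≈ 0.5053 > α = 0.05, fail to reject H0; the data do not provide sufficient evidence against H0.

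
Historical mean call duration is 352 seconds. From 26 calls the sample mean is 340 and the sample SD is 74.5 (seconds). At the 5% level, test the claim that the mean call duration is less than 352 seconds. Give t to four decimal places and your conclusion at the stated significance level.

H0: μ = 352; H1: μ < 352 (one-sample t-test, left-tailed).
t = (x̄ − μ₀)/(s/√n) = (340 − 352)/(74.5/√26) = -0.8213
df = n − 1 = 25
p-value = P(T ≤ -0.8213) ≈ 0.210
Since p ≈ 0.210 > α = 0.05, fail to reject H0; the data do not provide sufficient evidence against H0.

t = -0.8213; fail to reject H0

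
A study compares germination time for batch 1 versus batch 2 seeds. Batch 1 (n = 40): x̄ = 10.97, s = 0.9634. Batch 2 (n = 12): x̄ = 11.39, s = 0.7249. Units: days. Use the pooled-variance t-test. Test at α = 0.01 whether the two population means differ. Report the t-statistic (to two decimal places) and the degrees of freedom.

t = -1.39, df = 50

Let group 1 = batch 1, group 2 = batch 2. H0: μ_1 = μ_2; H1: μ_1 ≠ μ_2 (two-sample pooled-variance t-test, two-sided).
s_p² = [(40−1)·0.9634² + (12−1)·0.7249²]/(40+12−2) = 0.839554
t = (10.97 − 11.39)/√[0.839554·(1/40 + 1/12)] = -1.39
df = n₁ + n₂ − 2 = 50
Two-sided p-value ≈ 0.170
Since p ≈ 0.170 > α = 0.01, fail to reject H0; the evidence is not statistically significant.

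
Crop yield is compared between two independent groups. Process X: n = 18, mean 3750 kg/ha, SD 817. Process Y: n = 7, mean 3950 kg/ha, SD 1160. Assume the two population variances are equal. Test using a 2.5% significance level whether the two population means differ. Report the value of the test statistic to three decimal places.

-0.489

Let group 1 = process X, group 2 = process Y. H0: μ_1 = μ_2; H1: μ_1 ≠ μ_2 (two-sample pooled-variance t-test, two-sided).
s_p² = [(18−1)·817² + (7−1)·1160²]/(18+7−2) = 844388
t = (3750 − 3950)/√[844388·(1/18 + 1/7)] = -0.489
df = n₁ + n₂ − 2 = 23
Two-sided p-value ≈ 0.630
Since p ≈ 0.630 > α = 0.025, fail to reject H0; the evidence is not statistically significant.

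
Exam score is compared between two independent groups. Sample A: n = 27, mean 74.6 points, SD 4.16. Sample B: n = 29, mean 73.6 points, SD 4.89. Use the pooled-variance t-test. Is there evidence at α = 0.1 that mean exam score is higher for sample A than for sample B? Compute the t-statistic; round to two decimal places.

Let group 1 = sample A, group 2 = sample B. H0: μ_1 = μ_2; H1: μ_1 > μ_2 (two-sample pooled-variance t-test, right-tailed).
s_p² = [(27−1)·4.16² + (29−1)·4.89²]/(27+29−2) = 20.7312
t = (74.6 − 73.6)/√[20.7312·(1/27 + 1/29)] = 0.82
df = n₁ + n₂ − 2 = 54
p-value = P(T ≥ 0.82) ≈ 0.2076
Since p ≈ 0.2076 > α = 0.1, fail to reject H0; the evidence is not statistically significant.

0.82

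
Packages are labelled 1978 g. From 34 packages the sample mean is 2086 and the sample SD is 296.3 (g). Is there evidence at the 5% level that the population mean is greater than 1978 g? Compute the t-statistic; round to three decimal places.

H0: μ = 1978; H1: μ > 1978 (one-sample t-test, right-tailed).
t = (x̄ − μ₀)/(s/√n) = (2086 − 1978)/(296.3/√34) = 2.125
df = n − 1 = 33
p-value = P(T ≥ 2.125) ≈ 0.0206
Since p ≈ 0.0206 < α = 0.05, reject H0; the data support H1.

2.125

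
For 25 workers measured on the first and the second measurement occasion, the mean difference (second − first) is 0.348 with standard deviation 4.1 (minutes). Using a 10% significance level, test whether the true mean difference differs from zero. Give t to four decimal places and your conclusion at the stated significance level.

H0: μ_d = 0; H1: μ_d ≠ 0 (paired t-test on the differences, two-sided).
t = d̄/(s_d/√n) = 0.348/(4.1/√25) = 0.4244
df = n − 1 = 24
Two-sided p-value ≈ 0.675
Since p ≈ 0.675 > α = 0.1, fail to reject H0; the data do not provide sufficient evidence against H0.

t = 0.4244; fail to reject H0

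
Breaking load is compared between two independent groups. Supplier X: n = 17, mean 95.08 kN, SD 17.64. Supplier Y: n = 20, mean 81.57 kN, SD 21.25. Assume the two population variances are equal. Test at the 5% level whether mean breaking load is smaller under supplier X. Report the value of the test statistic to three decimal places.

2.081

Let group 1 = supplier X, group 2 = supplier Y. H0: μ_1 = μ_2; H1: μ_1 < μ_2 (two-sample pooled-variance t-test, left-tailed).
s_p² = [(17−1)·17.64² + (20−1)·21.25²]/(17+20−2) = 387.383
t = (95.08 − 81.57)/√[387.383·(1/17 + 1/20)] = 2.081
df = n₁ + n₂ − 2 = 35
p-value = P(T ≤ 2.081) ≈ 0.9776
Since p ≈ 0.9776 > α = 0.05, fail to reject H0; the evidence is not statistically significant.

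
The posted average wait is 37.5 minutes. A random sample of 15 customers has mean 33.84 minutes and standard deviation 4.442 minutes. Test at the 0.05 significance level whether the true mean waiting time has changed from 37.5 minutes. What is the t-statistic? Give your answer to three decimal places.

H0: μ = 37.5; H1: μ ≠ 37.5 (one-sample t-test, two-sided).
t = (x̄ − μ₀)/(s/√n) = (33.84 − 37.5)/(4.442/√15) = -3.191
df = n − 1 = 14
Two-sided p-value ≈ 0.007
Since p ≈ 0.007 < α = 0.05, reject H0; the evidence is statistically significant.

-3.191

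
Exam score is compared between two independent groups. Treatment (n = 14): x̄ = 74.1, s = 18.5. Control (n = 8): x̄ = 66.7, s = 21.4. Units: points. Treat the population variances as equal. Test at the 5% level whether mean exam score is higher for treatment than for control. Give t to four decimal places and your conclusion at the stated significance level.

Let group 1 = treatment, group 2 = control. H0: μ_1 = μ_2; H1: μ_1 > μ_2 (two-sample pooled-variance t-test, right-tailed).
s_p² = [(14−1)·18.5² + (8−1)·21.4²]/(14+8−2) = 382.748
t = (74.1 − 66.7)/√[382.748·(1/14 + 1/8)] = 0.8534
df = n₁ + n₂ − 2 = 20
p-value = P(T ≥ 0.8534) ≈ 0.2018
Since p ≈ 0.2018 > α = 0.05, fail to reject H0; the data do not provide sufficient evidence against H0.

t = 0.8534; fail to reject H0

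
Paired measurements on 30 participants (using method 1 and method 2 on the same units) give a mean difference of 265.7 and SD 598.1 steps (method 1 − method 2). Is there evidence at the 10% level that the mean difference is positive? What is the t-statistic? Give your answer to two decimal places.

H0: μ_d = 0; H1: μ_d > 0 (paired t-test on the differences, right-tailed).
t = d̄/(s_d/√n) = 265.7/(598.1/√30) = 2.43
df = n − 1 = 29
p-value = P(T ≥ 2.43) ≈ 0.0107
Since p ≈ 0.0107 < α = 0.1, reject H0; the evidence is statistically significant.

2.43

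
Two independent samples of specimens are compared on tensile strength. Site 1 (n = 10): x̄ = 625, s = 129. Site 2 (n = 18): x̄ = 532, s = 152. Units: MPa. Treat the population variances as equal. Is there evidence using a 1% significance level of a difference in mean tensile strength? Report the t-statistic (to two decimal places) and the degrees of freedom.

Let group 1 = site 1, group 2 = site 2. H0: μ_1 = μ_2; H1: μ_1 ≠ μ_2 (two-sample pooled-variance t-test, two-sided).
s_p² = [(10−1)·129² + (18−1)·152²]/(10+18−2) = 20866.8
t = (625 − 532)/√[20866.8·(1/10 + 1/18)] = 1.63
df = n₁ + n₂ − 2 = 26
Two-sided p-value ≈ 0.1147
Since p ≈ 0.1147 > α = 0.01, fail to reject H0; the data do not provide sufficient evidence against H0.

t = 1.63, df = 26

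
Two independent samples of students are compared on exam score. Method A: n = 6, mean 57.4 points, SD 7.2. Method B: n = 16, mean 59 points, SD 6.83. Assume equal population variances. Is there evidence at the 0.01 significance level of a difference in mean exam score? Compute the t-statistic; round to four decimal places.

-0.4827

Let group 1 = method A, group 2 = method B. H0: μ_1 = μ_2; H1: μ_1 ≠ μ_2 (two-sample pooled-variance t-test, two-sided).
s_p² = [(6−1)·7.2² + (16−1)·6.83²]/(6+16−2) = 47.9467
t = (57.4 − 59)/√[47.9467·(1/6 + 1/16)] = -0.4827
df = n₁ + n₂ − 2 = 20
Two-sided p-value ≈ 0.6346
Since p ≈ 0.6346 > α = 0.01, fail to reject H0; the data do not provide sufficient evidence against H0.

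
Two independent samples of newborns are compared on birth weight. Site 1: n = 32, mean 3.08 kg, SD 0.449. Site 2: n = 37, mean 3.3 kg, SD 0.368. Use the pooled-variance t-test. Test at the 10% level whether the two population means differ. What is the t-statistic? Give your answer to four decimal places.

Let group 1 = site 1, group 2 = site 2. H0: μ_1 = μ_2; H1: μ_1 ≠ μ_2 (two-sample pooled-variance t-test, two-sided).
s_p² = [(32−1)·0.449² + (37−1)·0.368²]/(32+37−2) = 0.166043
t = (3.08 − 3.3)/√[0.166043·(1/32 + 1/37)] = -2.2365
df = n₁ + n₂ − 2 = 67
Two-sided p-value ≈ 0.029
Since p ≈ 0.029 < α = 0.1, reject H0; the data support H1.

-2.2365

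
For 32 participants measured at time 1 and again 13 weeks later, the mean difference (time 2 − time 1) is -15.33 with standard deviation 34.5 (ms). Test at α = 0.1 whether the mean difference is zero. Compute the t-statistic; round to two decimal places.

H0: μ_d = 0; H1: μ_d ≠ 0 (paired t-test on the differences, two-sided).
t = d̄/(s_d/√n) = -15.33/(34.5/√32) = -2.51
df = n − 1 = 31
Two-sided p-value ≈ 0.0174
Since p ≈ 0.0174 < α = 0.1, reject H0; the data support H1.

-2.51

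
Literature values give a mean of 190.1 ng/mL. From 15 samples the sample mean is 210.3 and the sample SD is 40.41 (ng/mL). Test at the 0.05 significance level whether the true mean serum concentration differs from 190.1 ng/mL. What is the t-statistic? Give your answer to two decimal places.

1.94

H0: μ = 190.1; H1: μ ≠ 190.1 (one-sample t-test, two-sided).
t = (x̄ − μ₀)/(s/√n) = (210.3 − 190.1)/(40.41/√15) = 1.94
df = n − 1 = 14
Two-sided p-value ≈ 0.073
Since p ≈ 0.073 > α = 0.05, fail to reject H0; the data do not provide sufficient evidence against H0.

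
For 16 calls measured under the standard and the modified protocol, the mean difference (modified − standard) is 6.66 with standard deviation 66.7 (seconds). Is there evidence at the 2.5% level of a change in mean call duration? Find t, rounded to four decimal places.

H0: μ_d = 0; H1: μ_d ≠ 0 (paired t-test on the differences, two-sided).
t = d̄/(s_d/√n) = 6.66/(66.7/√16) = 0.3994
df = n − 1 = 15
Two-sided p-value ≈ 0.695
Since p ≈ 0.695 > α = 0.025, fail to reject H0; the data do not provide sufficient evidence against H0.

0.3994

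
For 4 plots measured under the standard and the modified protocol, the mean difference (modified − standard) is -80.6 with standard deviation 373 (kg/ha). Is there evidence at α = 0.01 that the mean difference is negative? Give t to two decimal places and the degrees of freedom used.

t = -0.43, df = 3

H0: μ_d = 0; H1: μ_d < 0 (paired t-test on the differences, left-tailed).
t = d̄/(s_d/√n) = -80.6/(373/√4) = -0.43
df = n − 1 = 3
p-value = P(T ≤ -0.43) ≈ 0.3474
Since p ≈ 0.3474 > α = 0.01, fail to reject H0; the evidence is not statistically significant.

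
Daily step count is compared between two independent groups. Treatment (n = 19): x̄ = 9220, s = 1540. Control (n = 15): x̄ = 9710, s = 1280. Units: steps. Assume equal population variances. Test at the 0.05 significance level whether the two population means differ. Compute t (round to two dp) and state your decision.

t = -0.99; fail to reject H0

Let group 1 = treatment, group 2 = control. H0: μ_1 = μ_2; H1: μ_1 ≠ μ_2 (two-sample pooled-variance t-test, two-sided).
s_p² = [(19−1)·1540² + (15−1)·1280²]/(19+15−2) = 2050820
t = (9220 − 9710)/√[2050820·(1/19 + 1/15)] = -0.99
df = n₁ + n₂ − 2 = 32
Two-sided p-value ≈ 0.3293
Since p ≈ 0.3293 > α = 0.05, fail to reject H0; the evidence is not statistically significant.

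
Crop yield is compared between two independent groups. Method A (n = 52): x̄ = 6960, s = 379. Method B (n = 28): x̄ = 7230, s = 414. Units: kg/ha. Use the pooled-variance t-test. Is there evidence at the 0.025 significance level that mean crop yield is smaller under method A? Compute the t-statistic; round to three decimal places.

-2.942

Let group 1 = method A, group 2 = method B. H0: μ_1 = μ_2; H1: μ_1 < μ_2 (two-sample pooled-variance t-test, left-tailed).
s_p² = [(52−1)·379² + (28−1)·414²]/(52+28−2) = 153248
t = (6960 − 7230)/√[153248·(1/52 + 1/28)] = -2.942
df = n₁ + n₂ − 2 = 78
p-value = P(T ≤ -2.942) ≈ 0.002
Since p ≈ 0.002 < α = 0.025, reject H0; the data support H1.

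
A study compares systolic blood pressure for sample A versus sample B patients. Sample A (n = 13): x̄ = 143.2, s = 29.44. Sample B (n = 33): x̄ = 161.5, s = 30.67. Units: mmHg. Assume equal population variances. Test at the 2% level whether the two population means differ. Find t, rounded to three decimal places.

Let group 1 = sample A, group 2 = sample B. H0: μ_1 = μ_2; H1: μ_1 ≠ μ_2 (two-sample pooled-variance t-test, two-sided).
s_p² = [(13−1)·29.44² + (33−1)·30.67²]/(13+33−2) = 920.485
t = (143.2 − 161.5)/√[920.485·(1/13 + 1/33)] = -1.842
df = n₁ + n₂ − 2 = 44
Two-sided p-value ≈ 0.0722
Since p ≈ 0.0722 > α = 0.02, fail to reject H0; the data do not provide sufficient evidence against H0.

-1.842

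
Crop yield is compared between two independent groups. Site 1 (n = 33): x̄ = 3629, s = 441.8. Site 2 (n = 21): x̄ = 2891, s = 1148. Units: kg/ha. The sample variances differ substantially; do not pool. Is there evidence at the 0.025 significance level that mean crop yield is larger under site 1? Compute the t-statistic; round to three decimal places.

2.816

Let group 1 = site 1, group 2 = site 2. H0: μ_1 = μ_2; H1: μ_1 > μ_2 (Welch's two-sample t-test, right-tailed).
t = (x̄_1 − x̄_2)/√(s_1²/n_1 + s_2²/n_2) = (3629 − 2891)/√(441.8²/33 + 1148²/21) = 2.816
Welch–Satterthwaite df ≈ 23.82
p-value = P(T ≥ 2.816) ≈ 0.0048
Since p ≈ 0.0048 < α = 0.025, reject H0; the data support H1.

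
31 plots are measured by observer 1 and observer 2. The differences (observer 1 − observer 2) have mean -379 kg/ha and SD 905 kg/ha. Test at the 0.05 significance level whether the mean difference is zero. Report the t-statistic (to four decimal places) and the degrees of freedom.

H0: μ_d = 0; H1: μ_d ≠ 0 (paired t-test on the differences, two-sided).
t = d̄/(s_d/√n) = -379/(905/√31) = -2.3317
df = n − 1 = 30
Two-sided p-value ≈ 0.027
Since p ≈ 0.027 < α = 0.05, reject H0; the evidence is statistically significant.

t = -2.3317, df = 30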